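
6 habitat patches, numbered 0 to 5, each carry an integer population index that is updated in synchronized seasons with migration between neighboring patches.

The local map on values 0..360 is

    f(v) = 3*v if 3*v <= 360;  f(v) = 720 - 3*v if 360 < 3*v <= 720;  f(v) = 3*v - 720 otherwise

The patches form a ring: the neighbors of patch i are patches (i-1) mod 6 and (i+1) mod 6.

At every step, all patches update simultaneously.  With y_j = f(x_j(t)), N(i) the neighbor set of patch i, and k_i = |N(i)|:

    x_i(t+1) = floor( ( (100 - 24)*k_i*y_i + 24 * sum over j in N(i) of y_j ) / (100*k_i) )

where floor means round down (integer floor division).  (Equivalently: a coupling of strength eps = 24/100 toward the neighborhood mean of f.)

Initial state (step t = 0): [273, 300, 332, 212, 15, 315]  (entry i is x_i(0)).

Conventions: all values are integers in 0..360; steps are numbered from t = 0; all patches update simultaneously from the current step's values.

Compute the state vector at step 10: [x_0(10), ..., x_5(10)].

Simulating step by step:
t=0: [273, 300, 332, 212, 15, 315]
t=1: [123, 181, 241, 102, 71, 188]
t=2: [306, 177, 60, 258, 217, 186]
t=3: [192, 189, 165, 70, 78, 155]
t=4: [158, 160, 214, 214, 233, 239]
t=5: [216, 221, 97, 71, 25, 34]
t=6: [73, 86, 253, 205, 94, 95]
t=7: [231, 227, 73, 118, 261, 276]
t=8: [38, 59, 213, 302, 103, 92]
t=9: [141, 157, 105, 188, 290, 260]
t=10: [262, 262, 288, 174, 139, 99]

Answer: [262, 262, 288, 174, 139, 99]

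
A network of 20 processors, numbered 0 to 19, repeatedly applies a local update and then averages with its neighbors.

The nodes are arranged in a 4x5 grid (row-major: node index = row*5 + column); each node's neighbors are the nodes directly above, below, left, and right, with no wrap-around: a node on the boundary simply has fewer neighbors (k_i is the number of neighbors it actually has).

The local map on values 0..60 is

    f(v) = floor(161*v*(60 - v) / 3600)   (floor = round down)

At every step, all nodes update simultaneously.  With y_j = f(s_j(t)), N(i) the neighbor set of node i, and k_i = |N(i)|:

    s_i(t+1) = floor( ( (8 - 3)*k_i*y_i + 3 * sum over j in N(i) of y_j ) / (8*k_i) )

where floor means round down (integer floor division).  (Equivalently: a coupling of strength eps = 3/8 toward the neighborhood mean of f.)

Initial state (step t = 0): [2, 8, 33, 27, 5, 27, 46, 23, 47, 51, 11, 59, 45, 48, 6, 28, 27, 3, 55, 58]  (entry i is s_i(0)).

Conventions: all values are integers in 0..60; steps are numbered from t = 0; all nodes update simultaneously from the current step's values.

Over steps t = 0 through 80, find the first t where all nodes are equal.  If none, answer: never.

Answer: 5
Key observation: Synchronization is absorbing here: once all nodes are equal they stay equal, and step 5 is the first all-equal step.

Derivation:
t=0: [2, 8, 33, 27, 5, 27, 46, 23, 47, 51, 11, 59, 45, 48, 6, 28, 27, 3, 55, 58]  (not all equal)
t=1: [13, 20, 36, 34, 18, 31, 26, 35, 28, 19, 25, 12, 25, 23, 15, 36, 30, 14, 12, 8]  (not all equal)
t=2: [30, 34, 37, 38, 34, 38, 37, 39, 39, 34, 37, 30, 36, 36, 30, 38, 36, 30, 26, 21]  (not all equal)
t=3: [39, 38, 37, 37, 38, 37, 38, 36, 36, 38, 38, 39, 38, 38, 39, 37, 38, 39, 38, 37]  (not all equal)
t=4: [36, 37, 37, 37, 37, 37, 37, 37, 37, 37, 37, 36, 36, 37, 36, 37, 36, 36, 37, 37]  (not all equal)
t=5: [38, 38, 38, 38, 38, 38, 38, 38, 38, 38, 38, 38, 38, 38, 38, 38, 38, 38, 38, 38]  (all equal)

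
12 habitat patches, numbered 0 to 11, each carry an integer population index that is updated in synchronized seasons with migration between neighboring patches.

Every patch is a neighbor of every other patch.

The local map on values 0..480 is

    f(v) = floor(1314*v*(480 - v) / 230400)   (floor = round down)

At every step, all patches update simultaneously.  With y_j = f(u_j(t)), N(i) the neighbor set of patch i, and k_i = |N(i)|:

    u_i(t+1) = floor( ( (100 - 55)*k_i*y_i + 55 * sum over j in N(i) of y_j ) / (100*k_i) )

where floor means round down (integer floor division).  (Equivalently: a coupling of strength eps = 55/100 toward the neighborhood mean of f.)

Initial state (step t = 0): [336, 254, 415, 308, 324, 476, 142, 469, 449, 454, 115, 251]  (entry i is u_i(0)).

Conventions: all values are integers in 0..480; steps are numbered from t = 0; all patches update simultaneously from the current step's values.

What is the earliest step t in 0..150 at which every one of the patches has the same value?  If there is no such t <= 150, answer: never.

Simulating step by step:
t=0: [336, 254, 415, 308, 324, 476, 142, 469, 449, 454, 115, 251]  (not all equal)
t=1: [228, 249, 179, 239, 233, 122, 227, 130, 150, 145, 214, 249]  (not all equal)
t=2: [314, 314, 306, 314, 314, 282, 314, 286, 296, 294, 312, 314]  (not all equal)
t=3: [300, 300, 303, 300, 300, 309, 300, 308, 305, 306, 301, 300]  (not all equal)
t=4: [306, 306, 305, 306, 306, 303, 306, 304, 304, 304, 306, 306]  (not all equal)
t=5: [303, 303, 303, 303, 303, 304, 303, 304, 304, 304, 303, 303]  (not all equal)
t=6: [305, 305, 305, 305, 305, 305, 305, 305, 305, 305, 305, 305]  (all equal)

Answer: 6
Key observation: Synchronization is absorbing here: once all patches are equal they stay equal, and step 6 is the first all-equal step.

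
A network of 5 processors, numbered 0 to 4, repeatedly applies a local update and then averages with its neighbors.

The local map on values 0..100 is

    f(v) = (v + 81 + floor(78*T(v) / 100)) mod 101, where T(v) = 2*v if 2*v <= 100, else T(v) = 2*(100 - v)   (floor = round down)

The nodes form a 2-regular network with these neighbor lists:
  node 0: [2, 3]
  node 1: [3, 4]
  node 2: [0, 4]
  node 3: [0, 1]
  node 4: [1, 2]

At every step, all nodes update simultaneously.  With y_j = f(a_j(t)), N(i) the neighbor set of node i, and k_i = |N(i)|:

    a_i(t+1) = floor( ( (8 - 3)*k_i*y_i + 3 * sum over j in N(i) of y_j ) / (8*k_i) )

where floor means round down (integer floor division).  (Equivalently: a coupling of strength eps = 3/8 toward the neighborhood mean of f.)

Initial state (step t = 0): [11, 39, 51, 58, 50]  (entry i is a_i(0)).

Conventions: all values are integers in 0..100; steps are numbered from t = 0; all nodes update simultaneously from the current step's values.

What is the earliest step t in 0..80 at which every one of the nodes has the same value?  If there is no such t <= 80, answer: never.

Answer: never
Key observation: The state at step 12 reappears at step 14 — the system is in a cycle of period 2 from step 12 on.  No step 0..14 is synchronized, and the cycle repeats forever, so no step up to 80 (or ever) has all nodes equal.

Derivation:
t=0: [11, 39, 51, 58, 50]  (not all equal)
t=1: [6, 51, 6, 17, 20]  (not all equal)
t=2: [82, 13, 83, 33, 38]  (not all equal)
t=3: [84, 34, 86, 59, 67]  (not all equal)
t=4: [71, 60, 89, 29, 90]  (not all equal)
t=5: [86, 26, 87, 51, 69]  (not all equal)
t=6: [71, 48, 88, 28, 85]  (not all equal)
t=7: [85, 26, 88, 50, 71]  (not all equal)
t=8: [72, 48, 88, 29, 84]  (not all equal)
t=9: [85, 27, 88, 51, 71]  (not all equal)
t=10: [72, 49, 88, 29, 85]  (not all equal)
t=11: [85, 29, 88, 52, 71]  (not all equal)
t=12: [72, 52, 88, 29, 86]  (not all equal)
t=13: [85, 29, 87, 52, 71]  (not all equal)
t=14: [72, 52, 88, 29, 86]  (not all equal)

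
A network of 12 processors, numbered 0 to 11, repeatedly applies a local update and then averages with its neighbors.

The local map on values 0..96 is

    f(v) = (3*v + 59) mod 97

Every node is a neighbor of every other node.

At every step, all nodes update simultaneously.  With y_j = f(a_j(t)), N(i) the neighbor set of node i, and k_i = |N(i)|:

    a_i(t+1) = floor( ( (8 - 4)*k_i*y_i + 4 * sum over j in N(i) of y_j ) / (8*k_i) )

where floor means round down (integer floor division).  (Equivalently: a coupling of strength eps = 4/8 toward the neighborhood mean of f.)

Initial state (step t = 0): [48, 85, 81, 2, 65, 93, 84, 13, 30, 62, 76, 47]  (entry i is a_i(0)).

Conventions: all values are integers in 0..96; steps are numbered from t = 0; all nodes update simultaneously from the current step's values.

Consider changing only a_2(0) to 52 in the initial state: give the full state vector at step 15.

Answer: [50, 55, 24, 57, 40, 57, 24, 40, 40, 44, 55, 44]
Key observation: This trace re-runs the system from the modified initial state.

Derivation:
t=0: [48, 85, 52, 2, 65, 93, 84, 13, 30, 62, 76, 47]
t=1: [24, 30, 29, 49, 47, 41, 29, 20, 44, 43, 62, 23]
t=2: [41, 49, 48, 31, 28, 64, 48, 36, 68, 67, 49, 40]
t=3: [64, 31, 30, 51, 46, 51, 30, 57, 57, 56, 31, 63]
t=4: [47, 46, 44, 29, 22, 29, 44, 37, 37, 36, 46, 45]
t=5: [27, 26, 67, 46, 37, 46, 67, 57, 57, 56, 26, 24]
t=6: [41, 39, 51, 22, 54, 22, 51, 37, 37, 36, 39, 36]
t=7: [68, 65, 37, 42, 41, 42, 37, 62, 62, 61, 65, 61]
t=8: [67, 63, 69, 76, 74, 76, 69, 59, 59, 57, 63, 57]
t=9: [63, 58, 66, 76, 73, 76, 66, 53, 53, 50, 58, 50]
t=10: [52, 45, 56, 69, 65, 69, 56, 38, 38, 34, 45, 34]
t=11: [35, 25, 40, 58, 53, 58, 40, 60, 60, 55, 25, 55]
t=12: [55, 42, 62, 43, 36, 43, 62, 45, 45, 38, 42, 38]
t=13: [46, 72, 55, 73, 64, 73, 55, 32, 32, 66, 72, 66]
t=14: [32, 68, 45, 69, 57, 69, 45, 57, 57, 60, 68, 60]
t=15: [50, 55, 24, 57, 40, 57, 24, 40, 40, 44, 55, 44]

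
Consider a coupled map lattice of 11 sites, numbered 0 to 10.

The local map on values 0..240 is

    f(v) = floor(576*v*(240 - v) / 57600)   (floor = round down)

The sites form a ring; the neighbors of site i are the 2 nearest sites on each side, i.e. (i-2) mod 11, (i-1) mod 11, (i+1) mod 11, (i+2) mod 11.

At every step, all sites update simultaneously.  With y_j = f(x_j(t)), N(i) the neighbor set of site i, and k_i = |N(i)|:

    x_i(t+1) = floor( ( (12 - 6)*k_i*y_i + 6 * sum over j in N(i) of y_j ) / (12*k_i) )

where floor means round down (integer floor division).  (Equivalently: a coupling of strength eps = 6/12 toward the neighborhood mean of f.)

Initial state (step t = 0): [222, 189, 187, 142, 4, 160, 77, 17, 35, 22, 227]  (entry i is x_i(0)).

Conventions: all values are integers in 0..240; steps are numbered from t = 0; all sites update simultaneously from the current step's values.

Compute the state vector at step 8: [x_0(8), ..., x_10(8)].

Simulating step by step:
t=0: [222, 189, 187, 142, 4, 160, 77, 17, 35, 22, 227]
t=1: [53, 86, 84, 111, 65, 102, 93, 64, 65, 45, 46]
t=2: [104, 123, 126, 136, 125, 133, 127, 115, 109, 95, 98]
t=3: [140, 142, 142, 141, 142, 142, 142, 142, 141, 139, 139]
t=4: [139, 139, 139, 139, 139, 139, 139, 139, 139, 139, 139]
t=5: [140, 140, 140, 140, 140, 140, 140, 140, 140, 140, 140]
t=6: [140, 140, 140, 140, 140, 140, 140, 140, 140, 140, 140]
t=7: [140, 140, 140, 140, 140, 140, 140, 140, 140, 140, 140]
t=8: [140, 140, 140, 140, 140, 140, 140, 140, 140, 140, 140]

Answer: [140, 140, 140, 140, 140, 140, 140, 140, 140, 140, 140]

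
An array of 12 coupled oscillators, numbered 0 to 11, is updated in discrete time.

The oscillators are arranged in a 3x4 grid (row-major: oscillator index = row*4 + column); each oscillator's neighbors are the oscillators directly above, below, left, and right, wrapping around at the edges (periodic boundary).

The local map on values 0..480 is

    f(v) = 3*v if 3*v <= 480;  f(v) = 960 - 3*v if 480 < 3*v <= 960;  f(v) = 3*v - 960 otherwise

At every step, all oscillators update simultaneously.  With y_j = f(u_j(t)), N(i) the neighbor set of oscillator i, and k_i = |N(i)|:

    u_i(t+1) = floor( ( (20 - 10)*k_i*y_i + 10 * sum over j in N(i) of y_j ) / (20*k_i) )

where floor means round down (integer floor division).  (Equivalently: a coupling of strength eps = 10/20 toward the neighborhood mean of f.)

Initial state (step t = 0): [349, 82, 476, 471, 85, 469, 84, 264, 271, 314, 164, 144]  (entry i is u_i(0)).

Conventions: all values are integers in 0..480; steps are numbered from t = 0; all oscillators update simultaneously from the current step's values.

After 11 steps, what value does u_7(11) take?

Simulating step by step:
t=0: [349, 82, 476, 471, 85, 469, 84, 264, 271, 314, 164, 144]
t=1: [181, 250, 411, 370, 233, 319, 319, 258, 172, 172, 380, 370]
t=2: [341, 247, 204, 203, 261, 116, 81, 163, 381, 326, 198, 195]
t=3: [147, 206, 321, 332, 221, 256, 313, 378, 170, 148, 306, 358]
t=4: [361, 306, 56, 109, 305, 234, 61, 145, 387, 350, 93, 144]
t=5: [138, 100, 187, 308, 149, 174, 234, 340, 186, 142, 248, 371]
t=6: [355, 359, 300, 146, 387, 397, 268, 141, 381, 382, 262, 165]
t=7: [169, 131, 140, 350, 218, 198, 189, 369, 211, 181, 195, 384]
t=8: [366, 403, 366, 196, 314, 371, 360, 196, 334, 391, 365, 213]
t=9: [154, 204, 178, 307, 97, 151, 159, 289, 107, 178, 166, 275]
t=10: [355, 394, 378, 159, 311, 419, 417, 164, 324, 411, 414, 181]
t=11: [144, 217, 246, 384, 123, 250, 298, 385, 108, 238, 285, 363]

Answer: u_7(11) = 385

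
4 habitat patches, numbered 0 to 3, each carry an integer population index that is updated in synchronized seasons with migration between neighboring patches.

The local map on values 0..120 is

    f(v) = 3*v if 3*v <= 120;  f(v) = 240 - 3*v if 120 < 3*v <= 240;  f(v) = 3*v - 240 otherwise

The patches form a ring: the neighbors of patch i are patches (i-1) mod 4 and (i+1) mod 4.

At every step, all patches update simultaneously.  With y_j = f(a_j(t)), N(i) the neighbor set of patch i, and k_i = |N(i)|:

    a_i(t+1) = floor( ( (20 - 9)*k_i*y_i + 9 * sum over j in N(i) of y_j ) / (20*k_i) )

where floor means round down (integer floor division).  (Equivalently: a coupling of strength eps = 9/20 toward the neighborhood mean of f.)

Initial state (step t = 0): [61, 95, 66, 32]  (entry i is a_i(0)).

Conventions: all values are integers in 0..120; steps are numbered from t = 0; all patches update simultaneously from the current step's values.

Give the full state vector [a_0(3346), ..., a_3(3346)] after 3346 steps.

Answer: [102, 83, 83, 102]
Key observation: The state at step 20, [63, 86, 86, 63], reappears at step 26: the system is in a cycle of period 6 from step 20 on.  Therefore the state at step 3346 equals the state at step 20 + ((3346 - 20) mod 6) = 22, which is [102, 83, 83, 102].

Derivation:
t=0: [61, 95, 66, 32]
t=1: [63, 47, 54, 75]
t=2: [53, 83, 68, 37]
t=3: [71, 31, 46, 87]
t=4: [40, 80, 81, 40]
t=5: [93, 27, 28, 93]
t=6: [48, 72, 73, 49]
t=7: [79, 39, 37, 77]
t=8: [30, 90, 89, 30]
t=9: [76, 42, 41, 75]
t=10: [35, 91, 93, 37]
t=11: [90, 50, 53, 93]
t=12: [45, 74, 73, 46]
t=13: [84, 38, 38, 84]
t=14: [34, 91, 91, 34]
t=15: [86, 48, 48, 86]
t=16: [35, 78, 78, 35]
t=17: [82, 28, 28, 82]
t=18: [23, 66, 66, 23]
t=19: [62, 48, 48, 62]
t=20: [63, 86, 86, 63]
t=21: [43, 25, 25, 43]
t=22: [102, 83, 83, 102]
t=23: [53, 21, 21, 53]
t=24: [76, 67, 67, 76]
t=25: [18, 32, 32, 18]
t=26: [63, 86, 86, 63]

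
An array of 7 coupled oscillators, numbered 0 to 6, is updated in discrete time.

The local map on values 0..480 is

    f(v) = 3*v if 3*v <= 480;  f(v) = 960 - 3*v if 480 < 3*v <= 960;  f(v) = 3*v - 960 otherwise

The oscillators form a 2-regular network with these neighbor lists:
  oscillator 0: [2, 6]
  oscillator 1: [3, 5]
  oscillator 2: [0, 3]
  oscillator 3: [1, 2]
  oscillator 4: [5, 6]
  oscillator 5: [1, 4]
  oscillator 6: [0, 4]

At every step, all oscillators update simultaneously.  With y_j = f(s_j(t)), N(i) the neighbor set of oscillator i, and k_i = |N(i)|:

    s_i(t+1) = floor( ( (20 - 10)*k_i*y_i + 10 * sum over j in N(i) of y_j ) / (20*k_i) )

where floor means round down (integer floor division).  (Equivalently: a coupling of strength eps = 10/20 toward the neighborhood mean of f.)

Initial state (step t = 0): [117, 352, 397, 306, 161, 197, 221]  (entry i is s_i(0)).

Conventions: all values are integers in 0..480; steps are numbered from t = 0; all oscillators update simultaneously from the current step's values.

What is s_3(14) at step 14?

Answer: s_3(14) = 309

Derivation:
t=0: [117, 352, 397, 306, 161, 197, 221]
t=1: [307, 150, 213, 102, 405, 327, 355]
t=2: [126, 306, 246, 345, 159, 186, 126]
t=3: [339, 140, 224, 103, 433, 330, 402]
t=4: [162, 294, 235, 331, 238, 204, 222]
t=5: [374, 134, 254, 99, 283, 255, 327]
t=6: [135, 324, 213, 298, 109, 225, 78]
t=7: [341, 93, 278, 116, 293, 227, 300]
t=8: [78, 296, 165, 275, 125, 229, 66]
t=9: [282, 138, 324, 201, 305, 248, 251]
t=10: [111, 350, 123, 285, 128, 222, 143]
t=11: [366, 144, 294, 167, 372, 265, 393]
t=12: [143, 372, 188, 357, 174, 229, 183]
t=13: [416, 174, 333, 193, 390, 285, 422]
t=14: [230, 340, 186, 309, 207, 214, 277]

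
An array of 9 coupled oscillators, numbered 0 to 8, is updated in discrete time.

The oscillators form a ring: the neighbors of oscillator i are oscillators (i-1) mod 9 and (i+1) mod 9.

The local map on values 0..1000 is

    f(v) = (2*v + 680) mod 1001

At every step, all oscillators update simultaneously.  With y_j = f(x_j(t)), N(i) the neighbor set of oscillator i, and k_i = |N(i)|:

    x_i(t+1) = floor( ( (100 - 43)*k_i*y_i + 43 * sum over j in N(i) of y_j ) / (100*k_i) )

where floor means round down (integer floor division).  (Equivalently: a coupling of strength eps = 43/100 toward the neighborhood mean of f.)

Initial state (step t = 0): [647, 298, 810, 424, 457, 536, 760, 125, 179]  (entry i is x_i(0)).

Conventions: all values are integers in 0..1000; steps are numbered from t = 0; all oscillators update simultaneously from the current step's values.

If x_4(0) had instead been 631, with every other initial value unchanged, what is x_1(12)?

Answer: x_1(12) = 162
Key observation: This trace re-runs the system from the modified initial state.

Derivation:
t=0: [647, 298, 810, 424, 631, 536, 760, 125, 179]
t=1: [621, 430, 342, 566, 811, 672, 474, 580, 430]
t=2: [756, 583, 497, 604, 350, 211, 542, 728, 685]
t=3: [300, 667, 755, 731, 428, 303, 485, 250, 97]
t=4: [349, 107, 139, 235, 396, 417, 469, 429, 596]
t=5: [594, 796, 770, 392, 410, 526, 577, 626, 692]
t=6: [565, 387, 281, 418, 541, 703, 832, 723, 421]
t=7: [670, 483, 345, 508, 562, 285, 239, 256, 497]
t=8: [293, 450, 498, 648, 660, 348, 184, 287, 428]
t=9: [390, 532, 718, 915, 859, 438, 161, 269, 416]
t=10: [531, 546, 333, 399, 454, 401, 166, 233, 436]
t=11: [706, 672, 464, 472, 540, 402, 140, 203, 504]
t=12: [203, 162, 484, 648, 670, 644, 669, 402, 429]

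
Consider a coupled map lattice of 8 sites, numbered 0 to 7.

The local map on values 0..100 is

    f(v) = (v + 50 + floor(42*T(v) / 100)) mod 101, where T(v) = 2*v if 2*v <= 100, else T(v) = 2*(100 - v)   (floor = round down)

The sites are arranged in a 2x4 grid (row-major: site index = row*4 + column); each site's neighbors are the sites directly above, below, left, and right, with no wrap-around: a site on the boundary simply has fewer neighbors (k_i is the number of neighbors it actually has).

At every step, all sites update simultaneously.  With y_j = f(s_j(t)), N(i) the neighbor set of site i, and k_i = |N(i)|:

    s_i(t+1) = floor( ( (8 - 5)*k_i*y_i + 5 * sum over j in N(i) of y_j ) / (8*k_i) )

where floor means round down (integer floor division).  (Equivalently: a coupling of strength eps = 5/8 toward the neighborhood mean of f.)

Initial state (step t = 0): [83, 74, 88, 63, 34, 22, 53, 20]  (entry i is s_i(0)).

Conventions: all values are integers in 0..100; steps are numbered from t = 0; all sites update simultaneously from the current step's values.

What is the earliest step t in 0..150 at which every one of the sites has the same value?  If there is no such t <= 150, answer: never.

Answer: 15
Key observation: Synchronization is absorbing here: once all sites are equal they stay equal, and step 15 is the first all-equal step.

Derivation:
t=0: [83, 74, 88, 63, 34, 22, 53, 20]  (not all equal)
t=1: [34, 54, 44, 57, 46, 53, 61, 58]  (not all equal)
t=2: [27, 32, 36, 37, 28, 39, 39, 42]  (not all equal)
t=3: [39, 30, 14, 19, 37, 13, 20, 21]  (not all equal)
t=4: [14, 36, 64, 82, 35, 49, 81, 86]  (not all equal)
t=5: [36, 38, 38, 45, 40, 29, 43, 45]  (not all equal)
t=6: [18, 14, 22, 26, 13, 14, 21, 30]  (not all equal)
t=7: [77, 79, 87, 65, 76, 77, 68, 59]  (not all equal)
t=8: [45, 45, 44, 43, 45, 44, 43, 42]  (not all equal)
t=9: [31, 30, 29, 27, 30, 29, 28, 27]  (not all equal)
t=10: [4, 3, 22, 68, 4, 2, 21, 68]  (not all equal)
t=11: [56, 62, 72, 57, 55, 61, 71, 57]  (not all equal)
t=12: [41, 42, 43, 42, 41, 42, 43, 42]  (not all equal)
t=13: [24, 26, 27, 26, 24, 26, 27, 26]  (not all equal)
t=14: [94, 96, 98, 97, 94, 96, 98, 97]  (not all equal)
t=15: [48, 48, 48, 48, 48, 48, 48, 48]  (all equal)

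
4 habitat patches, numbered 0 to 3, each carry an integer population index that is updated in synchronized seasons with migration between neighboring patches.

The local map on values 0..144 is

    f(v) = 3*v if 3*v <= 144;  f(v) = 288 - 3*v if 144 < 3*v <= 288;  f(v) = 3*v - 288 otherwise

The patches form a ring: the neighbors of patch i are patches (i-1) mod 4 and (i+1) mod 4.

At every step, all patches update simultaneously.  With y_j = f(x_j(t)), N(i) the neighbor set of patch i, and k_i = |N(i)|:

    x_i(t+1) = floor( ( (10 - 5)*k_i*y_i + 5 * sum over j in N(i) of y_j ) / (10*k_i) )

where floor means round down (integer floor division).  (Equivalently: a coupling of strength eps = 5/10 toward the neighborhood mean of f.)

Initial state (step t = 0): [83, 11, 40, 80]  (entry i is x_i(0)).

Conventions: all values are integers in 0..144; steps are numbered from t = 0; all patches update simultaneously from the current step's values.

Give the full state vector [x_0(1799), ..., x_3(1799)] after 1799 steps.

Answer: [135, 135, 135, 135]
Key observation: The state at step 7, [135, 135, 135, 135], reappears at step 15: the system is in a cycle of period 8 from step 7 on.  Therefore the state at step 1799 equals the state at step 7 + ((1799 - 7) mod 8) = 7, which is [135, 135, 135, 135].

Derivation:
t=0: [83, 11, 40, 80]
t=1: [39, 56, 80, 63]
t=2: [113, 101, 78, 90]
t=3: [33, 33, 35, 35]
t=4: [100, 100, 103, 103]
t=5: [14, 14, 18, 18]
t=6: [45, 45, 51, 51]
t=7: [135, 135, 135, 135]
t=8: [117, 117, 117, 117]
t=9: [63, 63, 63, 63]
t=10: [99, 99, 99, 99]
t=11: [9, 9, 9, 9]
t=12: [27, 27, 27, 27]
t=13: [81, 81, 81, 81]
t=14: [45, 45, 45, 45]
t=15: [135, 135, 135, 135]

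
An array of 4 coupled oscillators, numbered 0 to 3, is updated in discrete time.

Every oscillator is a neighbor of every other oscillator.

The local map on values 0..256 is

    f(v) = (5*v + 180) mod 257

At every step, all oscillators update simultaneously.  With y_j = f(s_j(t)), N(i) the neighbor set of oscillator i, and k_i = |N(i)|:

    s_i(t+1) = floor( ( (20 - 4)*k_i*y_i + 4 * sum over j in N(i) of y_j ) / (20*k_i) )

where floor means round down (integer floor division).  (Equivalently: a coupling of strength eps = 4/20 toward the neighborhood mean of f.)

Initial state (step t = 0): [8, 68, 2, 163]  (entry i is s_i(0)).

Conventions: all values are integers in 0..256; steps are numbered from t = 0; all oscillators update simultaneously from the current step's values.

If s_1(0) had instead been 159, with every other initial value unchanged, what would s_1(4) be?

Answer: s_1(4) = 211
Key observation: This trace re-runs the system from the modified initial state.

Derivation:
t=0: [8, 159, 2, 163]
t=1: [217, 205, 195, 220]
t=2: [226, 182, 146, 237]
t=3: [38, 65, 122, 79]
t=4: [112, 211, 43, 74]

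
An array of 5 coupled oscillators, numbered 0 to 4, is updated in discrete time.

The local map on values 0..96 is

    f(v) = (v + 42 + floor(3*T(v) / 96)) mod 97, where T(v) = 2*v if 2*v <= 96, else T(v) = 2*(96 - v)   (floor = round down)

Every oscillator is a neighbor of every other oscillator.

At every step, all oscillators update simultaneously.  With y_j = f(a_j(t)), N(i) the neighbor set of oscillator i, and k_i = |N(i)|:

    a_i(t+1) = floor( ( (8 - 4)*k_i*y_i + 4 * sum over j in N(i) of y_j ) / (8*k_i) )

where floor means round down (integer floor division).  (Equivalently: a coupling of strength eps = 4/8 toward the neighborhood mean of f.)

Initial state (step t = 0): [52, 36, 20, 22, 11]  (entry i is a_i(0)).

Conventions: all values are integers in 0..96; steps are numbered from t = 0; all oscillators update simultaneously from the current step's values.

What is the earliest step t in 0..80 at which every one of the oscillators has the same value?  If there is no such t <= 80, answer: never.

Simulating step by step:
t=0: [52, 36, 20, 22, 11]  (not all equal)
t=1: [80, 74, 68, 69, 64]  (not all equal)
t=2: [20, 18, 16, 16, 14]  (not all equal)
t=3: [60, 60, 59, 59, 58]  (not all equal)
t=4: [6, 6, 6, 6, 5]  (not all equal)
t=5: [47, 47, 47, 47, 47]  (all equal)

Answer: 5
Key observation: Synchronization is absorbing here: once all oscillators are equal they stay equal, and step 5 is the first all-equal step.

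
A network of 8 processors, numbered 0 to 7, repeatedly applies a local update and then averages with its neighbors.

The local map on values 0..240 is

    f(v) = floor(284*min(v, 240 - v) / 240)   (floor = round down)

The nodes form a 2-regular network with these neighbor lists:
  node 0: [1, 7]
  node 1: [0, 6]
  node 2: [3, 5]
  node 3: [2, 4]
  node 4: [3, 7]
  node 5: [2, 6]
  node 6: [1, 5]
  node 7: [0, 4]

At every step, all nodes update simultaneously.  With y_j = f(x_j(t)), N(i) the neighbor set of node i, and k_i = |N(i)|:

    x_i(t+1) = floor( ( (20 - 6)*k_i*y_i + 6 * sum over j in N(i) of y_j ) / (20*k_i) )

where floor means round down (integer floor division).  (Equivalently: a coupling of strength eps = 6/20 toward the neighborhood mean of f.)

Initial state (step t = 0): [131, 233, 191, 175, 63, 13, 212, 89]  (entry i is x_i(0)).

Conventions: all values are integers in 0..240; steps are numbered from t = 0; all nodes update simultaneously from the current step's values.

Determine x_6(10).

Answer: x_6(10) = 121

Derivation:
t=0: [131, 233, 191, 175, 63, 13, 212, 89]
t=1: [106, 29, 53, 72, 78, 24, 26, 103]
t=2: [110, 47, 60, 82, 95, 33, 30, 117]
t=3: [119, 63, 70, 95, 113, 43, 38, 132]
t=4: [128, 79, 81, 110, 128, 53, 49, 129]
t=5: [126, 93, 95, 125, 131, 66, 63, 131]
t=6: [129, 108, 110, 131, 129, 82, 80, 128]
t=7: [130, 122, 124, 128, 130, 101, 99, 131]
t=8: [131, 134, 133, 132, 130, 121, 120, 128]
t=9: [128, 128, 128, 127, 129, 138, 139, 131]
t=10: [131, 130, 130, 132, 130, 121, 121, 129]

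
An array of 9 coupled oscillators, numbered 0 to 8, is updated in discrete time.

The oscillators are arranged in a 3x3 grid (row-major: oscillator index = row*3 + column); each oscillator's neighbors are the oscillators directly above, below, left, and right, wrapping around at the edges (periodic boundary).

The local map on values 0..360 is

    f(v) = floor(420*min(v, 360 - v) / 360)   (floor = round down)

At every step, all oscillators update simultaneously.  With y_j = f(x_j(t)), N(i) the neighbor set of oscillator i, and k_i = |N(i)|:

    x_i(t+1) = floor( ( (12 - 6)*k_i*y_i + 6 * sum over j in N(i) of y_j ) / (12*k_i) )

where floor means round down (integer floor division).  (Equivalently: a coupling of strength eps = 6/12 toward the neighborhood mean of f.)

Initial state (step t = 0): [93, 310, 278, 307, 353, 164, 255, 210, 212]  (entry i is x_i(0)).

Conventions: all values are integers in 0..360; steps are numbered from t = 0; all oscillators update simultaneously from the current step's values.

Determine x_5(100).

Simulating step by step:
t=0: [93, 310, 278, 307, 353, 164, 255, 210, 212]
t=1: [96, 77, 113, 84, 64, 137, 125, 132, 158]
t=2: [113, 103, 133, 110, 99, 140, 141, 138, 165]
t=3: [136, 130, 153, 135, 129, 155, 158, 154, 176]
t=4: [162, 158, 175, 162, 158, 176, 179, 175, 192]
t=5: [192, 189, 198, 192, 189, 199, 201, 198, 200]
t=6: [194, 196, 190, 193, 195, 189, 188, 190, 186]
t=7: [194, 193, 197, 195, 193, 197, 198, 197, 200]
t=8: [192, 192, 190, 191, 192, 190, 189, 190, 187]
t=9: [196, 196, 197, 197, 196, 198, 198, 198, 199]
t=10: [190, 190, 189, 190, 190, 189, 189, 189, 188]
t=11: [198, 198, 198, 198, 198, 198, 198, 198, 199]
t=12: [189, 189, 188, 189, 189, 188, 188, 188, 188]
t=13: [199, 199, 199, 199, 199, 199, 199, 199, 200]
t=14: [187, 187, 186, 187, 187, 186, 186, 186, 186]
t=15: [201, 201, 202, 201, 201, 202, 202, 202, 203]
t=16: [184, 184, 184, 184, 184, 184, 184, 184, 183]
t=17: [205, 205, 205, 205, 205, 205, 205, 205, 205]
t=18: [180, 180, 180, 180, 180, 180, 180, 180, 180]
t=19: [210, 210, 210, 210, 210, 210, 210, 210, 210]
t=20: [175, 175, 175, 175, 175, 175, 175, 175, 175]
t=21: [204, 204, 204, 204, 204, 204, 204, 204, 204]
t=22: [182, 182, 182, 182, 182, 182, 182, 182, 182]
t=23: [207, 207, 207, 207, 207, 207, 207, 207, 207]
t=24: [178, 178, 178, 178, 178, 178, 178, 178, 178]
t=25: [207, 207, 207, 207, 207, 207, 207, 207, 207]

Answer: x_5(100) = 178
Key observation: The state at step 23, [207, 207, 207, 207, 207, 207, 207, 207, 207], reappears at step 25: the system is in a cycle of period 2 from step 23 on.  Therefore the state at step 100 equals the state at step 23 + ((100 - 23) mod 2) = 24, which is [178, 178, 178, 178, 178, 178, 178, 178, 178].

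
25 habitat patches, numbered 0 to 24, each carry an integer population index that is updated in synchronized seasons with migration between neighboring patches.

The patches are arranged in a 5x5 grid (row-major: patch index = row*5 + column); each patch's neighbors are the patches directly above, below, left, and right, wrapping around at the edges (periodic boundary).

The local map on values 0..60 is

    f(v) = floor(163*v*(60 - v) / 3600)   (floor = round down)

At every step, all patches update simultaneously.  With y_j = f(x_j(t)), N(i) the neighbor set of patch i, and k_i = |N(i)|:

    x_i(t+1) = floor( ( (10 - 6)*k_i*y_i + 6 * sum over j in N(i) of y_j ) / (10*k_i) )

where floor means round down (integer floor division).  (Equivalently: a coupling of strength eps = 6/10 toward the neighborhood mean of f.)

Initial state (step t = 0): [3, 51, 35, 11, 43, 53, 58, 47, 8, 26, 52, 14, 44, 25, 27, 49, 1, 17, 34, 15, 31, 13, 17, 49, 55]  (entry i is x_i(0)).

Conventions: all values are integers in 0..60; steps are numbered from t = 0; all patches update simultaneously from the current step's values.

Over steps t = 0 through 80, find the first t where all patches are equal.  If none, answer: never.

Simulating step by step:
t=0: [3, 51, 35, 11, 43, 53, 58, 47, 8, 26, 52, 14, 44, 25, 27, 49, 1, 17, 34, 15, 31, 13, 17, 49, 55]  (not all equal)
t=1: [19, 19, 31, 26, 25, 16, 15, 24, 26, 32, 23, 20, 31, 34, 35, 23, 17, 29, 34, 29, 26, 25, 31, 25, 23]  (not all equal)
t=2: [35, 35, 39, 39, 38, 33, 33, 38, 39, 38, 36, 35, 39, 39, 39, 37, 36, 38, 39, 39, 38, 37, 39, 39, 38]  (not all equal)
t=3: [38, 38, 37, 37, 37, 39, 39, 37, 37, 37, 38, 38, 37, 37, 37, 38, 38, 37, 37, 37, 37, 38, 37, 37, 37]  (not all equal)
t=4: [37, 37, 37, 38, 37, 37, 37, 37, 38, 37, 37, 37, 37, 38, 37, 37, 37, 37, 38, 37, 37, 37, 37, 38, 38]  (not all equal)
t=5: [38, 38, 37, 37, 37, 38, 38, 37, 37, 37, 38, 38, 37, 37, 37, 38, 38, 37, 37, 37, 37, 38, 37, 37, 37]  (not all equal)
t=6: [37, 37, 37, 38, 37, 37, 37, 37, 38, 37, 37, 37, 37, 38, 37, 37, 37, 37, 38, 37, 37, 37, 37, 38, 38]  (not all equal)

Answer: never
Key observation: The state at step 4 reappears at step 6 — the system is in a cycle of period 2 from step 4 on.  No step 0..6 is synchronized, and the cycle repeats forever, so no step up to 80 (or ever) has all patches equal.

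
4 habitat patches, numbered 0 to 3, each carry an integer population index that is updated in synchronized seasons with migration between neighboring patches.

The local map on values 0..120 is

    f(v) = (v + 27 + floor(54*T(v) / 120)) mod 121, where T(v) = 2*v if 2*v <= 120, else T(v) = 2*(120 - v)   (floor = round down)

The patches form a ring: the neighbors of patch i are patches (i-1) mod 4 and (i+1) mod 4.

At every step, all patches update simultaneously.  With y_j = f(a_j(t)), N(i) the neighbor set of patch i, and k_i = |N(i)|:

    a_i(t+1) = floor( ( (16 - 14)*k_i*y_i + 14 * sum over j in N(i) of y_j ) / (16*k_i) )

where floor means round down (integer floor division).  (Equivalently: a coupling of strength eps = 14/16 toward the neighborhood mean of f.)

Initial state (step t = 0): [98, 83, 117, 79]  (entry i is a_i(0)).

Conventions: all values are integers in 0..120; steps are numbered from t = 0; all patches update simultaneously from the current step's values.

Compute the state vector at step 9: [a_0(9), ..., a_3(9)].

Simulating step by step:
t=0: [98, 83, 117, 79]
t=1: [21, 23, 21, 23]
t=2: [69, 66, 69, 66]
t=3: [20, 20, 20, 20]
t=4: [65, 65, 65, 65]
t=5: [20, 20, 20, 20]
t=6: [65, 65, 65, 65]
t=7: [20, 20, 20, 20]
t=8: [65, 65, 65, 65]
t=9: [20, 20, 20, 20]

Answer: [20, 20, 20, 20]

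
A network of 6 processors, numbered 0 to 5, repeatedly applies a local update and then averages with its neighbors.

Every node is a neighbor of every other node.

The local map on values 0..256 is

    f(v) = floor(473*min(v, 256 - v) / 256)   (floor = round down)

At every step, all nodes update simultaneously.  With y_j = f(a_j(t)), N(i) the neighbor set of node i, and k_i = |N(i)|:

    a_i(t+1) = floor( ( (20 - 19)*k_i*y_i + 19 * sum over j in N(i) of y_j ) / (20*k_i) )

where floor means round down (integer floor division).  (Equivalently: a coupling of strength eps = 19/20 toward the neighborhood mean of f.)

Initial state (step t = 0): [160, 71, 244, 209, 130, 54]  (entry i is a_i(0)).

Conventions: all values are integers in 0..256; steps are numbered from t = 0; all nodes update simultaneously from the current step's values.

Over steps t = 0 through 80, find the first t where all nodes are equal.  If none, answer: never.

Simulating step by step:
t=0: [160, 71, 244, 209, 130, 54]  (not all equal)
t=1: [117, 123, 138, 129, 109, 128]  (not all equal)
t=2: [222, 221, 222, 220, 224, 220]  (not all equal)
t=3: [63, 63, 63, 62, 63, 62]  (not all equal)
t=4: [115, 115, 115, 115, 115, 115]  (all equal)

Answer: 4
Key observation: Synchronization is absorbing here: once all nodes are equal they stay equal, and step 4 is the first all-equal step.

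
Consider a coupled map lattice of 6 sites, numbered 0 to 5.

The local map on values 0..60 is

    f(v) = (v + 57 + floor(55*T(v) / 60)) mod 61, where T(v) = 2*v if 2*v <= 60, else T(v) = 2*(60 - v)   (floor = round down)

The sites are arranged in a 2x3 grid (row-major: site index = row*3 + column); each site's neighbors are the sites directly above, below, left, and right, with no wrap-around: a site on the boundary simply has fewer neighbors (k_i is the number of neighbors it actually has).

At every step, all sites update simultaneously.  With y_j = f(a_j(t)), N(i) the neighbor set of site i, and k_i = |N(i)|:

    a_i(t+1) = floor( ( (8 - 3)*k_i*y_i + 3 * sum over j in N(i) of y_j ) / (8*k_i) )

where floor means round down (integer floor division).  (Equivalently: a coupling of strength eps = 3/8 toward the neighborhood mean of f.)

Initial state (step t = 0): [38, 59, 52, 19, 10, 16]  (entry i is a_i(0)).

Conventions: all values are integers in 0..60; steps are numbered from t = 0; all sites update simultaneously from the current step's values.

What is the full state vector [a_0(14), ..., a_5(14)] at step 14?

Answer: [41, 45, 19, 21, 20, 11]

Derivation:
t=0: [38, 59, 52, 19, 10, 16]
t=1: [27, 39, 18, 37, 33, 30]
t=2: [11, 16, 35, 14, 16, 24]
t=3: [31, 36, 17, 34, 35, 12]
t=4: [17, 19, 35, 16, 17, 29]
t=5: [44, 43, 21, 42, 40, 21]
t=6: [8, 14, 46, 9, 16, 46]
t=7: [21, 30, 11, 24, 33, 12]
t=8: [38, 24, 26, 15, 17, 27]
t=9: [15, 10, 7, 34, 34, 16]
t=10: [31, 23, 21, 20, 20, 31]
t=11: [21, 15, 37, 45, 41, 31]
t=12: [42, 33, 19, 16, 14, 16]
t=13: [17, 22, 41, 34, 34, 41]
t=14: [41, 45, 19, 21, 20, 11]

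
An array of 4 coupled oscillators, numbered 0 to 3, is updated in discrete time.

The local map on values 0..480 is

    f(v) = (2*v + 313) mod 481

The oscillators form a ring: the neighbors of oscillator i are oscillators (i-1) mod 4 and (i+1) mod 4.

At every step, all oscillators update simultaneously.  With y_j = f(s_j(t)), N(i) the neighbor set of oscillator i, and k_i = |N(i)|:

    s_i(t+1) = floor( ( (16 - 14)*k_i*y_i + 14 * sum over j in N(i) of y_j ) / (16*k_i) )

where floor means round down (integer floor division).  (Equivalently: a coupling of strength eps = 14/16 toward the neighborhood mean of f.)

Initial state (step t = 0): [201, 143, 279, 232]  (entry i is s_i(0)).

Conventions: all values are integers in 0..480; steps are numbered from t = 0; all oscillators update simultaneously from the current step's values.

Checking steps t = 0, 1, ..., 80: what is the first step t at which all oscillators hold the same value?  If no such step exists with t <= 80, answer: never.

Simulating step by step:
t=0: [201, 143, 279, 232]  (not all equal)
t=1: [210, 287, 229, 310]  (not all equal)
t=2: [406, 287, 411, 293]  (not all equal)
t=3: [380, 197, 382, 199]  (not all equal)
t=4: [213, 127, 213, 127]  (not all equal)
t=5: [107, 236, 107, 236]  (not all equal)
t=6: [271, 78, 271, 78]  (not all equal)
t=7: [457, 385, 457, 385]  (not all equal)
t=8: [139, 247, 139, 247]  (not all equal)
t=9: [299, 137, 299, 137]  (not all equal)
t=10: [146, 389, 146, 389]  (not all equal)
t=11: [128, 124, 128, 124]  (not all equal)
t=12: [81, 87, 81, 87]  (not all equal)
t=13: [64, 416, 64, 416]  (not all equal)
t=14: [215, 408, 215, 408]  (not all equal)
t=15: [178, 250, 178, 250]  (not all equal)
t=16: [314, 206, 314, 206]  (not all equal)
t=17: [271, 433, 271, 433]  (not all equal)
t=18: [236, 354, 236, 354]  (not all equal)
t=19: [89, 273, 89, 273]  (not all equal)
t=20: [332, 56, 332, 56]  (not all equal)
t=21: [373, 66, 373, 66]  (not all equal)
t=22: [401, 140, 401, 140]  (not all equal)
t=23: [117, 147, 117, 147]  (not all equal)
t=24: [118, 73, 118, 73]  (not all equal)
t=25: [410, 116, 410, 116]  (not all equal)
t=26: [77, 157, 77, 157]  (not all equal)
t=27: [186, 426, 186, 426]  (not all equal)
t=28: [203, 203, 203, 203]  (all equal)

Answer: 28
Key observation: Synchronization is absorbing here: once all oscillators are equal they stay equal, and step 28 is the first all-equal step.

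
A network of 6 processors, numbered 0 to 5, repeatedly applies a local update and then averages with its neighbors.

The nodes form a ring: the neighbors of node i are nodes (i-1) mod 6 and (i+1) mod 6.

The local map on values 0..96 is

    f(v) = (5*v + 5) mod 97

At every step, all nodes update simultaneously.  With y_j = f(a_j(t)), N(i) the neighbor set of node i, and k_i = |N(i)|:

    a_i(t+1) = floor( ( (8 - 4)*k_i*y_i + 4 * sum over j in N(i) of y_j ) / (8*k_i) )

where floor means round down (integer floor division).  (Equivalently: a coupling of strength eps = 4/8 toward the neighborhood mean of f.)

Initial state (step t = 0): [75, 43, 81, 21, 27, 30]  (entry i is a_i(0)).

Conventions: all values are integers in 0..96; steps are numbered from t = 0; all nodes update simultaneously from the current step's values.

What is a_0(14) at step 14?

Answer: a_0(14) = 54

Derivation:
t=0: [75, 43, 81, 21, 27, 30]
t=1: [65, 40, 20, 22, 39, 62]
t=2: [28, 17, 11, 12, 13, 23]
t=3: [52, 72, 68, 65, 57, 41]
t=4: [58, 68, 55, 57, 61, 49]
t=5: [29, 49, 80, 74, 47, 33]
t=6: [58, 45, 43, 57, 62, 61]
t=7: [15, 25, 46, 60, 40, 16]
t=8: [69, 46, 32, 20, 30, 65]
t=9: [49, 52, 46, 35, 40, 48]
t=10: [58, 59, 59, 54, 39, 42]
t=11: [9, 7, 27, 44, 28, 13]
t=12: [52, 43, 39, 38, 49, 59]
t=13: [44, 32, 9, 16, 30, 36]
t=14: [54, 54, 63, 69, 72, 66]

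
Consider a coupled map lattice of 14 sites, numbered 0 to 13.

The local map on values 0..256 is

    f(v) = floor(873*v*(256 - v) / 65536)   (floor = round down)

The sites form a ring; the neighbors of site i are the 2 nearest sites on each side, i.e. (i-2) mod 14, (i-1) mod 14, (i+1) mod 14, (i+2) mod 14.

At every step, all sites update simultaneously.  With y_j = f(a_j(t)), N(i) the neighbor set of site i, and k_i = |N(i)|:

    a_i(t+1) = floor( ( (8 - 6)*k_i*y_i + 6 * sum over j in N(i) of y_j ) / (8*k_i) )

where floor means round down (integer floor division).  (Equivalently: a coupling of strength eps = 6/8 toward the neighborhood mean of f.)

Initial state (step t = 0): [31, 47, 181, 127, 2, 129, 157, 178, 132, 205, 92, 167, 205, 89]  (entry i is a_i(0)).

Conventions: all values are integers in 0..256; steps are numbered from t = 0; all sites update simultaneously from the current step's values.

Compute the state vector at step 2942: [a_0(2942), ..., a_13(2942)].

Simulating step by step:
t=0: [31, 47, 181, 127, 2, 129, 157, 178, 132, 205, 92, 167, 205, 89]
t=1: [144, 161, 128, 154, 155, 169, 169, 192, 191, 184, 179, 175, 163, 153]
t=2: [209, 210, 210, 206, 205, 194, 185, 177, 175, 175, 182, 191, 199, 203]
t=3: [135, 132, 132, 138, 147, 159, 169, 179, 183, 181, 174, 165, 153, 143]
t=4: [215, 216, 216, 214, 209, 202, 194, 187, 184, 185, 191, 198, 206, 212]
t=5: [121, 117, 118, 124, 133, 145, 156, 165, 169, 168, 161, 150, 138, 128]
t=6: [216, 216, 216, 216, 214, 211, 206, 202, 199, 200, 204, 208, 213, 215]
t=7: [116, 115, 115, 117, 122, 128, 135, 141, 145, 143, 139, 132, 125, 120]
t=8: [216, 215, 215, 216, 216, 216, 216, 215, 215, 215, 216, 216, 217, 216]
t=9: [115, 115, 115, 115, 115, 115, 115, 116, 116, 116, 115, 114, 114, 114]
t=10: [215, 215, 215, 215, 215, 215, 215, 215, 215, 215, 215, 215, 215, 215]
t=11: [117, 117, 117, 117, 117, 117, 117, 117, 117, 117, 117, 117, 117, 117]
t=12: [216, 216, 216, 216, 216, 216, 216, 216, 216, 216, 216, 216, 216, 216]
t=13: [115, 115, 115, 115, 115, 115, 115, 115, 115, 115, 115, 115, 115, 115]
t=14: [215, 215, 215, 215, 215, 215, 215, 215, 215, 215, 215, 215, 215, 215]

Answer: [215, 215, 215, 215, 215, 215, 215, 215, 215, 215, 215, 215, 215, 215]
Key observation: The state at step 10, [215, 215, 215, 215, 215, 215, 215, 215, 215, 215, 215, 215, 215, 215], reappears at step 14: the system is in a cycle of period 4 from step 10 on.  Therefore the state at step 2942 equals the state at step 10 + ((2942 - 10) mod 4) = 10, which is [215, 215, 215, 215, 215, 215, 215, 215, 215, 215, 215, 215, 215, 215].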